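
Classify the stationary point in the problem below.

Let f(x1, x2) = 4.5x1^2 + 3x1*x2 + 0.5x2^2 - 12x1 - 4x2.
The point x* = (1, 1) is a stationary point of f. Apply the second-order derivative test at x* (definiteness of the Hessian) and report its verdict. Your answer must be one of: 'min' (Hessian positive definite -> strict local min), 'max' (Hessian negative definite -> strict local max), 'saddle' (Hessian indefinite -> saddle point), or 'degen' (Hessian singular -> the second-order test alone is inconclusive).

Compute the Hessian H = grad^2 f:
  H = [[9, 3], [3, 1]]
Verify stationarity: grad f(x*) = H x* + g = (0, 0).
Eigenvalues of H: 0, 10.
H has a zero eigenvalue (singular; positive semidefinite but not definite), so H is neither positive definite, negative definite, nor indefinite. The second-order test alone is inconclusive -> degen.
(Indeed, f is constant along the null direction of H through x*, so x* is not a strict local extremum.)

degen


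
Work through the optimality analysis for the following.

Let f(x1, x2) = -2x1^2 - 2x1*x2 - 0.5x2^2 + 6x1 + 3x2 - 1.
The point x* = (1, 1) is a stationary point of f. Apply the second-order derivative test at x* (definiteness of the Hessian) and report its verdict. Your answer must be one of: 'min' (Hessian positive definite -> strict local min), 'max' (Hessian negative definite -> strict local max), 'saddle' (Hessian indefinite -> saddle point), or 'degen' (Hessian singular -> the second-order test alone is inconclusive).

Compute the Hessian H = grad^2 f:
  H = [[-4, -2], [-2, -1]]
Verify stationarity: grad f(x*) = H x* + g = (0, 0).
Eigenvalues of H: -5, 0.
H has a zero eigenvalue (singular; negative semidefinite but not definite), so H is neither positive definite, negative definite, nor indefinite. The second-order test alone is inconclusive -> degen.
(Indeed, f is constant along the null direction of H through x*, so x* is not a strict local extremum.)

degen


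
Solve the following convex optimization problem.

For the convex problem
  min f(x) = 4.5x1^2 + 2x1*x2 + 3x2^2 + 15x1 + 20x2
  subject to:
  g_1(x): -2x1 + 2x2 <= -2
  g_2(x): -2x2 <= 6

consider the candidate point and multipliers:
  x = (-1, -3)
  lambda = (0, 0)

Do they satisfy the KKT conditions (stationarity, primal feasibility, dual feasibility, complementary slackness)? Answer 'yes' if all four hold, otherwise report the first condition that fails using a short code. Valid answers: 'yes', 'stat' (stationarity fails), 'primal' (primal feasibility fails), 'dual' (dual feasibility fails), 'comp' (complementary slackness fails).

Gradient of f: grad f(x) = Q x + c = (0, 0)
Constraint values g_i(x) = a_i^T x - b_i:
  g_1((-1, -3)) = -2
  g_2((-1, -3)) = 0
Stationarity residual: grad f(x) + sum_i lambda_i a_i = (0, 0)
  -> stationarity OK
Primal feasibility (all g_i <= 0): OK
Dual feasibility (all lambda_i >= 0): OK
Complementary slackness (lambda_i * g_i(x) = 0 for all i): OK

Verdict: yes, KKT holds.

yes


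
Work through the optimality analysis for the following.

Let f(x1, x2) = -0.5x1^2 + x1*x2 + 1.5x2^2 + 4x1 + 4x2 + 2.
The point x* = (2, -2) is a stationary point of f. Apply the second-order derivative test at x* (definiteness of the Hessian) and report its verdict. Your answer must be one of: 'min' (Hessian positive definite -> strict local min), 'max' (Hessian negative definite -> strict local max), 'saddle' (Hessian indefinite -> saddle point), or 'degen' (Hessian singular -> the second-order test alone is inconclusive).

Compute the Hessian H = grad^2 f:
  H = [[-1, 1], [1, 3]]
Verify stationarity: grad f(x*) = H x* + g = (0, 0).
Eigenvalues of H: -1.2361, 3.2361.
Eigenvalues have mixed signs, so H is indefinite -> x* is a saddle point.

saddle


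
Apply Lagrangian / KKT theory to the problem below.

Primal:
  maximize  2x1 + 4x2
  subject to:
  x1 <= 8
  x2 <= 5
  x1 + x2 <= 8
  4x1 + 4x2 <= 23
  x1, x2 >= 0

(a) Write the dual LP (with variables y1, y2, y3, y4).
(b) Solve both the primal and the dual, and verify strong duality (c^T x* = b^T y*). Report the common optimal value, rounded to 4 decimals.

The standard primal-dual pair for 'max c^T x s.t. A x <= b, x >= 0' is:
  Dual:  min b^T y  s.t.  A^T y >= c,  y >= 0.

So the dual LP is:
  minimize  8y1 + 5y2 + 8y3 + 23y4
  subject to:
    y1 + y3 + 4y4 >= 2
    y2 + y3 + 4y4 >= 4
    y1, y2, y3, y4 >= 0

Solving the primal: x* = (0.75, 5).
  primal value c^T x* = 21.5.
Solving the dual: y* = (0, 2, 0, 0.5).
  dual value b^T y* = 21.5.
Strong duality: c^T x* = b^T y*. Confirmed.

21.5


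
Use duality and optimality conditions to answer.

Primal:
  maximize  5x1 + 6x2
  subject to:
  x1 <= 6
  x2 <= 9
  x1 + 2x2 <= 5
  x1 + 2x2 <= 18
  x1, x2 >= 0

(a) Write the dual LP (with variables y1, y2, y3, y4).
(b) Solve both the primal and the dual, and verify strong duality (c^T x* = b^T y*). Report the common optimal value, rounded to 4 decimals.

The standard primal-dual pair for 'max c^T x s.t. A x <= b, x >= 0' is:
  Dual:  min b^T y  s.t.  A^T y >= c,  y >= 0.

So the dual LP is:
  minimize  6y1 + 9y2 + 5y3 + 18y4
  subject to:
    y1 + y3 + y4 >= 5
    y2 + 2y3 + 2y4 >= 6
    y1, y2, y3, y4 >= 0

Solving the primal: x* = (5, 0).
  primal value c^T x* = 25.
Solving the dual: y* = (0, 0, 5, 0).
  dual value b^T y* = 25.
Strong duality: c^T x* = b^T y*. Confirmed.

25


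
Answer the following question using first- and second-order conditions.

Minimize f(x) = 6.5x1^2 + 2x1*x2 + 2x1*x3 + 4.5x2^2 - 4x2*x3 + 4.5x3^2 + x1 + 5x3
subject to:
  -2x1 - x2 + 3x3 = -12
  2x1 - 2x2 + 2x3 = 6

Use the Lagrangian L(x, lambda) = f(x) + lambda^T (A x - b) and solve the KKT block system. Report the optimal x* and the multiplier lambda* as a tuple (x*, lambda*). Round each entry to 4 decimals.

Form the Lagrangian:
  L(x, lambda) = (1/2) x^T Q x + c^T x + lambda^T (A x - b)
Stationarity (grad_x L = 0): Q x + c + A^T lambda = 0.
Primal feasibility: A x = b.

This gives the KKT block system:
  [ Q   A^T ] [ x     ]   [-c ]
  [ A    0  ] [ lambda ] = [ b ]

Solving the linear system:
  x*      = (3.0066, -2.9834, -2.9901)
  lambda* = (6.4205, -7.649)
  f(x*)   = 55.4983

x* = (3.0066, -2.9834, -2.9901), lambda* = (6.4205, -7.649)


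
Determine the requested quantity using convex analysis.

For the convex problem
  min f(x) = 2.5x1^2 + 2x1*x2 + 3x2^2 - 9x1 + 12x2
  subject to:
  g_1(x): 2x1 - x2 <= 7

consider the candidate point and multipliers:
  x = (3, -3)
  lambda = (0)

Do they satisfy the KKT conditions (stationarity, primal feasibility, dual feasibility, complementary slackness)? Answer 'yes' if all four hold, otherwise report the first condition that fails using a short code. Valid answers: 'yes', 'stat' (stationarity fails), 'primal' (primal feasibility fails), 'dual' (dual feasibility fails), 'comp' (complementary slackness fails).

Gradient of f: grad f(x) = Q x + c = (0, 0)
Constraint values g_i(x) = a_i^T x - b_i:
  g_1((3, -3)) = 2
Stationarity residual: grad f(x) + sum_i lambda_i a_i = (0, 0)
  -> stationarity OK
Primal feasibility (all g_i <= 0): FAILS
Dual feasibility (all lambda_i >= 0): OK
Complementary slackness (lambda_i * g_i(x) = 0 for all i): OK

Verdict: the first failing condition is primal_feasibility -> primal.

primal


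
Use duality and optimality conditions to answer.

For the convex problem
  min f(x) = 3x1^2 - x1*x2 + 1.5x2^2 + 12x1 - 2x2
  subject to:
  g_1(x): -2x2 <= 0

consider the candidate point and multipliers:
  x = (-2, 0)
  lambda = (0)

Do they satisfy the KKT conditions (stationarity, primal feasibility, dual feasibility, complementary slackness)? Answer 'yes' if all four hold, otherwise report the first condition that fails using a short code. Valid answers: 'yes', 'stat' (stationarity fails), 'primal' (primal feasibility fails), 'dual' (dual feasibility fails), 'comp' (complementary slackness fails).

Gradient of f: grad f(x) = Q x + c = (0, 0)
Constraint values g_i(x) = a_i^T x - b_i:
  g_1((-2, 0)) = 0
Stationarity residual: grad f(x) + sum_i lambda_i a_i = (0, 0)
  -> stationarity OK
Primal feasibility (all g_i <= 0): OK
Dual feasibility (all lambda_i >= 0): OK
Complementary slackness (lambda_i * g_i(x) = 0 for all i): OK

Verdict: yes, KKT holds.

yes


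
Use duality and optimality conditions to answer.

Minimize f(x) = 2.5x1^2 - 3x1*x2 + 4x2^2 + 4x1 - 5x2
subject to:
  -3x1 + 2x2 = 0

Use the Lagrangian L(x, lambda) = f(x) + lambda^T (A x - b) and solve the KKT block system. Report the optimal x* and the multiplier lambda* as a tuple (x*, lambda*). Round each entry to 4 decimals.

Form the Lagrangian:
  L(x, lambda) = (1/2) x^T Q x + c^T x + lambda^T (A x - b)
Stationarity (grad_x L = 0): Q x + c + A^T lambda = 0.
Primal feasibility: A x = b.

This gives the KKT block system:
  [ Q   A^T ] [ x     ]   [-c ]
  [ A    0  ] [ lambda ] = [ b ]

Solving the linear system:
  x*      = (0.25, 0.375)
  lambda* = (1.375)
  f(x*)   = -0.4375

x* = (0.25, 0.375), lambda* = (1.375)


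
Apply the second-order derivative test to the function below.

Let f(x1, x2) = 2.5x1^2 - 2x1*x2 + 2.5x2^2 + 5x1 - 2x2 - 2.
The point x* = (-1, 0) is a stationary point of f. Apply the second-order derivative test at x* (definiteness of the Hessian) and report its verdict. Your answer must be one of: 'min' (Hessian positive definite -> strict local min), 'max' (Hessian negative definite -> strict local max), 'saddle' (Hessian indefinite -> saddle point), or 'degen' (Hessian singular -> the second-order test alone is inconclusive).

Compute the Hessian H = grad^2 f:
  H = [[5, -2], [-2, 5]]
Verify stationarity: grad f(x*) = H x* + g = (0, 0).
Eigenvalues of H: 3, 7.
Both eigenvalues > 0, so H is positive definite -> x* is a strict local min.

min


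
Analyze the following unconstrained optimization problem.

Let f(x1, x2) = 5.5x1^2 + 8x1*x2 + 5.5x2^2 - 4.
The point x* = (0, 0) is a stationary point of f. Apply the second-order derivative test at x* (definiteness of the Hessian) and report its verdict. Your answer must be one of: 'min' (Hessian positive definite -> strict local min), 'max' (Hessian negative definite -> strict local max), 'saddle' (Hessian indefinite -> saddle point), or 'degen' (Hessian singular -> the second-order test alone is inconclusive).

Compute the Hessian H = grad^2 f:
  H = [[11, 8], [8, 11]]
Verify stationarity: grad f(x*) = H x* + g = (0, 0).
Eigenvalues of H: 3, 19.
Both eigenvalues > 0, so H is positive definite -> x* is a strict local min.

min


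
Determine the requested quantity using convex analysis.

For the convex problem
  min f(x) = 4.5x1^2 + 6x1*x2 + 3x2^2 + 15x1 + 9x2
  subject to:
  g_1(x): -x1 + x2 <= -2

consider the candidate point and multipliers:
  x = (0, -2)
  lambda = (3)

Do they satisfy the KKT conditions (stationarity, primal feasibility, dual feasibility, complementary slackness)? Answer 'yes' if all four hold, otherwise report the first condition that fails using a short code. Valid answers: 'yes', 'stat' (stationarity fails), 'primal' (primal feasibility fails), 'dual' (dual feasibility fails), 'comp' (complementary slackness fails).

Gradient of f: grad f(x) = Q x + c = (3, -3)
Constraint values g_i(x) = a_i^T x - b_i:
  g_1((0, -2)) = 0
Stationarity residual: grad f(x) + sum_i lambda_i a_i = (0, 0)
  -> stationarity OK
Primal feasibility (all g_i <= 0): OK
Dual feasibility (all lambda_i >= 0): OK
Complementary slackness (lambda_i * g_i(x) = 0 for all i): OK

Verdict: yes, KKT holds.

yes


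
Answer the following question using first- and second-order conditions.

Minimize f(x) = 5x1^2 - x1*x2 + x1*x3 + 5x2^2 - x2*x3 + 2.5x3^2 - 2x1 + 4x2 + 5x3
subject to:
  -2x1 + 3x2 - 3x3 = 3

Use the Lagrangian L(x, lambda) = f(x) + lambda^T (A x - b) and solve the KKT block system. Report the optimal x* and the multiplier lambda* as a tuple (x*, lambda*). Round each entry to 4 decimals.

Form the Lagrangian:
  L(x, lambda) = (1/2) x^T Q x + c^T x + lambda^T (A x - b)
Stationarity (grad_x L = 0): Q x + c + A^T lambda = 0.
Primal feasibility: A x = b.

This gives the KKT block system:
  [ Q   A^T ] [ x     ]   [-c ]
  [ A    0  ] [ lambda ] = [ b ]

Solving the linear system:
  x*      = (0.1909, -0.3455, -1.4727)
  lambda* = (-0.6091)
  f(x*)   = -3.65

x* = (0.1909, -0.3455, -1.4727), lambda* = (-0.6091)


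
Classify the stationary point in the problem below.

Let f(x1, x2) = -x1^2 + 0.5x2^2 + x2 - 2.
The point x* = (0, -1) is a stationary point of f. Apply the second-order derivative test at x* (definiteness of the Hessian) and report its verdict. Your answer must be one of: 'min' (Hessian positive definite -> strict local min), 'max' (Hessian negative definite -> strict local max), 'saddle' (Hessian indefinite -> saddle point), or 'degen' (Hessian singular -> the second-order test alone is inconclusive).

Compute the Hessian H = grad^2 f:
  H = [[-2, 0], [0, 1]]
Verify stationarity: grad f(x*) = H x* + g = (0, 0).
Eigenvalues of H: -2, 1.
Eigenvalues have mixed signs, so H is indefinite -> x* is a saddle point.

saddle


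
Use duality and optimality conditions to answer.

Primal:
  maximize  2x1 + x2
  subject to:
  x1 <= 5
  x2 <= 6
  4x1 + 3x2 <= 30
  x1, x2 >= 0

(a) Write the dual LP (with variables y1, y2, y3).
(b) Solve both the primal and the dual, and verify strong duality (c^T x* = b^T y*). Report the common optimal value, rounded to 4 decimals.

The standard primal-dual pair for 'max c^T x s.t. A x <= b, x >= 0' is:
  Dual:  min b^T y  s.t.  A^T y >= c,  y >= 0.

So the dual LP is:
  minimize  5y1 + 6y2 + 30y3
  subject to:
    y1 + 4y3 >= 2
    y2 + 3y3 >= 1
    y1, y2, y3 >= 0

Solving the primal: x* = (5, 3.3333).
  primal value c^T x* = 13.3333.
Solving the dual: y* = (0.6667, 0, 0.3333).
  dual value b^T y* = 13.3333.
Strong duality: c^T x* = b^T y*. Confirmed.

13.3333


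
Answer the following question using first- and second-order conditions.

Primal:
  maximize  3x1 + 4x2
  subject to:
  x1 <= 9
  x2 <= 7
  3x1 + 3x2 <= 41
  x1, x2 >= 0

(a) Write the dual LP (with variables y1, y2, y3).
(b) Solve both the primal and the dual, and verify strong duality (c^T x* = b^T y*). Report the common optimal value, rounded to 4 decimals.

The standard primal-dual pair for 'max c^T x s.t. A x <= b, x >= 0' is:
  Dual:  min b^T y  s.t.  A^T y >= c,  y >= 0.

So the dual LP is:
  minimize  9y1 + 7y2 + 41y3
  subject to:
    y1 + 3y3 >= 3
    y2 + 3y3 >= 4
    y1, y2, y3 >= 0

Solving the primal: x* = (6.6667, 7).
  primal value c^T x* = 48.
Solving the dual: y* = (0, 1, 1).
  dual value b^T y* = 48.
Strong duality: c^T x* = b^T y*. Confirmed.

48


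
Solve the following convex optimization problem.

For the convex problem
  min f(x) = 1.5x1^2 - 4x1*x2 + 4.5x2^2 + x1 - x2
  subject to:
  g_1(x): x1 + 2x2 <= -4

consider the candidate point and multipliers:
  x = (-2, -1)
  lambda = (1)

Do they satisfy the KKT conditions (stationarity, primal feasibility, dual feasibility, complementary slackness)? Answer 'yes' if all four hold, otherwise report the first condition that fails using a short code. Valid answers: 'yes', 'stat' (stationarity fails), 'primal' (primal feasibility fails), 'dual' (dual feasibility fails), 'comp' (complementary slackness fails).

Gradient of f: grad f(x) = Q x + c = (-1, -2)
Constraint values g_i(x) = a_i^T x - b_i:
  g_1((-2, -1)) = 0
Stationarity residual: grad f(x) + sum_i lambda_i a_i = (0, 0)
  -> stationarity OK
Primal feasibility (all g_i <= 0): OK
Dual feasibility (all lambda_i >= 0): OK
Complementary slackness (lambda_i * g_i(x) = 0 for all i): OK

Verdict: yes, KKT holds.

yes


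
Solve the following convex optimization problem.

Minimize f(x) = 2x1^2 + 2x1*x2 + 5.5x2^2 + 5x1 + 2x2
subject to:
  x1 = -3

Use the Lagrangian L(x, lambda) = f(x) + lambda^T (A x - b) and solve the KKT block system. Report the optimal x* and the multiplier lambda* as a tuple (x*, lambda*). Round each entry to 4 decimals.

Form the Lagrangian:
  L(x, lambda) = (1/2) x^T Q x + c^T x + lambda^T (A x - b)
Stationarity (grad_x L = 0): Q x + c + A^T lambda = 0.
Primal feasibility: A x = b.

This gives the KKT block system:
  [ Q   A^T ] [ x     ]   [-c ]
  [ A    0  ] [ lambda ] = [ b ]

Solving the linear system:
  x*      = (-3, 0.3636)
  lambda* = (6.2727)
  f(x*)   = 2.2727

x* = (-3, 0.3636), lambda* = (6.2727)


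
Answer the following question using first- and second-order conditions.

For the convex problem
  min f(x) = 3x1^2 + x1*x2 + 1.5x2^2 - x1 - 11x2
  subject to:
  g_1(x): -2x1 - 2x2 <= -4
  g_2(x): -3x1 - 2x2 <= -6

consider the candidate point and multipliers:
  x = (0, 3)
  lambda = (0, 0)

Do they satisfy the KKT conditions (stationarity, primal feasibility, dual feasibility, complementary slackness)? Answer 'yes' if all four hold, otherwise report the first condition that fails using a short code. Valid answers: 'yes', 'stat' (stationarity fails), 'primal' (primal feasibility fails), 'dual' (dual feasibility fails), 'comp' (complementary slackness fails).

Gradient of f: grad f(x) = Q x + c = (2, -2)
Constraint values g_i(x) = a_i^T x - b_i:
  g_1((0, 3)) = -2
  g_2((0, 3)) = 0
Stationarity residual: grad f(x) + sum_i lambda_i a_i = (2, -2)
  -> stationarity FAILS
Primal feasibility (all g_i <= 0): OK
Dual feasibility (all lambda_i >= 0): OK
Complementary slackness (lambda_i * g_i(x) = 0 for all i): OK

Verdict: the first failing condition is stationarity -> stat.

stat


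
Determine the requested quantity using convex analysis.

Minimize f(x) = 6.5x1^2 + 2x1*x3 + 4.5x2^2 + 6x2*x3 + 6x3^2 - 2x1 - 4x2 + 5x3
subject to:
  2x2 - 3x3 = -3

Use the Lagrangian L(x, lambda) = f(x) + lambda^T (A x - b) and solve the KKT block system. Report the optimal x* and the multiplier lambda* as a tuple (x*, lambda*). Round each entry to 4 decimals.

Form the Lagrangian:
  L(x, lambda) = (1/2) x^T Q x + c^T x + lambda^T (A x - b)
Stationarity (grad_x L = 0): Q x + c + A^T lambda = 0.
Primal feasibility: A x = b.

This gives the KKT block system:
  [ Q   A^T ] [ x     ]   [-c ]
  [ A    0  ] [ lambda ] = [ b ]

Solving the linear system:
  x*      = (0.0616, -0.6007, 0.5995)
  lambda* = (2.9045)
  f(x*)   = 6.9954

x* = (0.0616, -0.6007, 0.5995), lambda* = (2.9045)


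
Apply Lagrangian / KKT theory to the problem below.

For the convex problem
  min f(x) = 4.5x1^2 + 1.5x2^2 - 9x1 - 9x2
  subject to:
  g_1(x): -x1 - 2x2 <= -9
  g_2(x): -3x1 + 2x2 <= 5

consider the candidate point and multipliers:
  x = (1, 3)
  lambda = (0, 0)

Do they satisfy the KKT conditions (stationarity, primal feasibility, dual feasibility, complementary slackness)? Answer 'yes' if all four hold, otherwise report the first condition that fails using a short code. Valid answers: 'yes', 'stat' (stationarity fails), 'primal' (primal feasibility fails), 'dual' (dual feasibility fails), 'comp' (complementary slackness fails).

Gradient of f: grad f(x) = Q x + c = (0, 0)
Constraint values g_i(x) = a_i^T x - b_i:
  g_1((1, 3)) = 2
  g_2((1, 3)) = -2
Stationarity residual: grad f(x) + sum_i lambda_i a_i = (0, 0)
  -> stationarity OK
Primal feasibility (all g_i <= 0): FAILS
Dual feasibility (all lambda_i >= 0): OK
Complementary slackness (lambda_i * g_i(x) = 0 for all i): OK

Verdict: the first failing condition is primal_feasibility -> primal.

primal


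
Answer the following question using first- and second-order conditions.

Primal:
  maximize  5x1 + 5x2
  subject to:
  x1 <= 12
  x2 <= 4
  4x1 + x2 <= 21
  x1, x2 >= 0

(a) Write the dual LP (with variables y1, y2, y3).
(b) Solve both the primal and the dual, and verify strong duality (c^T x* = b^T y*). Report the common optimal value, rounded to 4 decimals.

The standard primal-dual pair for 'max c^T x s.t. A x <= b, x >= 0' is:
  Dual:  min b^T y  s.t.  A^T y >= c,  y >= 0.

So the dual LP is:
  minimize  12y1 + 4y2 + 21y3
  subject to:
    y1 + 4y3 >= 5
    y2 + y3 >= 5
    y1, y2, y3 >= 0

Solving the primal: x* = (4.25, 4).
  primal value c^T x* = 41.25.
Solving the dual: y* = (0, 3.75, 1.25).
  dual value b^T y* = 41.25.
Strong duality: c^T x* = b^T y*. Confirmed.

41.25


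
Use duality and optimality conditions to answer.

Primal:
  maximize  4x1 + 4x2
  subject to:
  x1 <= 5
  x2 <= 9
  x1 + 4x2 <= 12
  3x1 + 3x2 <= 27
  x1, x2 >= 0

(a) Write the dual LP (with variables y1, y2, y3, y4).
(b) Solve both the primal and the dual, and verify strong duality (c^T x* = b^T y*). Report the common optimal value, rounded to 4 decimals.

The standard primal-dual pair for 'max c^T x s.t. A x <= b, x >= 0' is:
  Dual:  min b^T y  s.t.  A^T y >= c,  y >= 0.

So the dual LP is:
  minimize  5y1 + 9y2 + 12y3 + 27y4
  subject to:
    y1 + y3 + 3y4 >= 4
    y2 + 4y3 + 3y4 >= 4
    y1, y2, y3, y4 >= 0

Solving the primal: x* = (5, 1.75).
  primal value c^T x* = 27.
Solving the dual: y* = (3, 0, 1, 0).
  dual value b^T y* = 27.
Strong duality: c^T x* = b^T y*. Confirmed.

27


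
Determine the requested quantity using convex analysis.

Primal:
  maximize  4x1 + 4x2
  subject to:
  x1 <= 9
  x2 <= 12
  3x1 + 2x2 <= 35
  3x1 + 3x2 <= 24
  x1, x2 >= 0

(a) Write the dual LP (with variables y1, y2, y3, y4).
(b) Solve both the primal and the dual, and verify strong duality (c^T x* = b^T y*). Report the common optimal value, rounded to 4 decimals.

The standard primal-dual pair for 'max c^T x s.t. A x <= b, x >= 0' is:
  Dual:  min b^T y  s.t.  A^T y >= c,  y >= 0.

So the dual LP is:
  minimize  9y1 + 12y2 + 35y3 + 24y4
  subject to:
    y1 + 3y3 + 3y4 >= 4
    y2 + 2y3 + 3y4 >= 4
    y1, y2, y3, y4 >= 0

Solving the primal: x* = (8, 0).
  primal value c^T x* = 32.
Solving the dual: y* = (0, 0, 0, 1.3333).
  dual value b^T y* = 32.
Strong duality: c^T x* = b^T y*. Confirmed.

32


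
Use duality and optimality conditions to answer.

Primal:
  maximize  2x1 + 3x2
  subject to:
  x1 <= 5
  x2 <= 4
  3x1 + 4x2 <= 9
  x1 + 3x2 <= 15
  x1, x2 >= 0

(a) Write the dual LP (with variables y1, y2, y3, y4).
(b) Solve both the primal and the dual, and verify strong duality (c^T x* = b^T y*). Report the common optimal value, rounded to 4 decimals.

The standard primal-dual pair for 'max c^T x s.t. A x <= b, x >= 0' is:
  Dual:  min b^T y  s.t.  A^T y >= c,  y >= 0.

So the dual LP is:
  minimize  5y1 + 4y2 + 9y3 + 15y4
  subject to:
    y1 + 3y3 + y4 >= 2
    y2 + 4y3 + 3y4 >= 3
    y1, y2, y3, y4 >= 0

Solving the primal: x* = (0, 2.25).
  primal value c^T x* = 6.75.
Solving the dual: y* = (0, 0, 0.75, 0).
  dual value b^T y* = 6.75.
Strong duality: c^T x* = b^T y*. Confirmed.

6.75


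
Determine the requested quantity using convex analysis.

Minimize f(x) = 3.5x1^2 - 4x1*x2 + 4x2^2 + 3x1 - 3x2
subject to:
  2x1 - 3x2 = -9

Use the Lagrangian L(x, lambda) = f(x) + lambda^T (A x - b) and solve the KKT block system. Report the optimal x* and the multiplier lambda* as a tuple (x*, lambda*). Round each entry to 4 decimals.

Form the Lagrangian:
  L(x, lambda) = (1/2) x^T Q x + c^T x + lambda^T (A x - b)
Stationarity (grad_x L = 0): Q x + c + A^T lambda = 0.
Primal feasibility: A x = b.

This gives the KKT block system:
  [ Q   A^T ] [ x     ]   [-c ]
  [ A    0  ] [ lambda ] = [ b ]

Solving the linear system:
  x*      = (-0.9574, 2.3617)
  lambda* = (6.5745)
  f(x*)   = 24.6064

x* = (-0.9574, 2.3617), lambda* = (6.5745)


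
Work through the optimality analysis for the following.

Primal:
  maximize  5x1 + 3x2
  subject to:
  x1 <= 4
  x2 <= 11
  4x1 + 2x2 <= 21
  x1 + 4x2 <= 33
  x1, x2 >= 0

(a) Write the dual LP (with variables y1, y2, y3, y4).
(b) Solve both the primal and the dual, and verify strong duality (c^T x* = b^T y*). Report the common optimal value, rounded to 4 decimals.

The standard primal-dual pair for 'max c^T x s.t. A x <= b, x >= 0' is:
  Dual:  min b^T y  s.t.  A^T y >= c,  y >= 0.

So the dual LP is:
  minimize  4y1 + 11y2 + 21y3 + 33y4
  subject to:
    y1 + 4y3 + y4 >= 5
    y2 + 2y3 + 4y4 >= 3
    y1, y2, y3, y4 >= 0

Solving the primal: x* = (1.2857, 7.9286).
  primal value c^T x* = 30.2143.
Solving the dual: y* = (0, 0, 1.2143, 0.1429).
  dual value b^T y* = 30.2143.
Strong duality: c^T x* = b^T y*. Confirmed.

30.2143


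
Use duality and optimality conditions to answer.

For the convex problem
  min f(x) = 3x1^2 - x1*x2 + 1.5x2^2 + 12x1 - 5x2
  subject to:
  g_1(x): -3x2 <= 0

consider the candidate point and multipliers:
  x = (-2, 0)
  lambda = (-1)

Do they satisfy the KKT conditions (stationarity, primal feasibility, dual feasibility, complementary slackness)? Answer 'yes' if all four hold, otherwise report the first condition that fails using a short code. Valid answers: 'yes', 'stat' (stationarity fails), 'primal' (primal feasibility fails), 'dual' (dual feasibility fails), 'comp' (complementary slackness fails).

Gradient of f: grad f(x) = Q x + c = (0, -3)
Constraint values g_i(x) = a_i^T x - b_i:
  g_1((-2, 0)) = 0
Stationarity residual: grad f(x) + sum_i lambda_i a_i = (0, 0)
  -> stationarity OK
Primal feasibility (all g_i <= 0): OK
Dual feasibility (all lambda_i >= 0): FAILS
Complementary slackness (lambda_i * g_i(x) = 0 for all i): OK

Verdict: the first failing condition is dual_feasibility -> dual.

dual


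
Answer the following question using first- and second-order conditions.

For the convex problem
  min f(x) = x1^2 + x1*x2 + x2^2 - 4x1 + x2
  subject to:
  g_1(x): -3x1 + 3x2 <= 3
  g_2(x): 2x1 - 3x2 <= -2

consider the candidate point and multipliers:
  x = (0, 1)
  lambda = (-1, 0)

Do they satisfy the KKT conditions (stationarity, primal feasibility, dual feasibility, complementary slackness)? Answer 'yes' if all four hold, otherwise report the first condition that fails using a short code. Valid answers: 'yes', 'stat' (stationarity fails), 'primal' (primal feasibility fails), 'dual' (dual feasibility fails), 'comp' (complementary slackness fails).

Gradient of f: grad f(x) = Q x + c = (-3, 3)
Constraint values g_i(x) = a_i^T x - b_i:
  g_1((0, 1)) = 0
  g_2((0, 1)) = -1
Stationarity residual: grad f(x) + sum_i lambda_i a_i = (0, 0)
  -> stationarity OK
Primal feasibility (all g_i <= 0): OK
Dual feasibility (all lambda_i >= 0): FAILS
Complementary slackness (lambda_i * g_i(x) = 0 for all i): OK

Verdict: the first failing condition is dual_feasibility -> dual.

dual


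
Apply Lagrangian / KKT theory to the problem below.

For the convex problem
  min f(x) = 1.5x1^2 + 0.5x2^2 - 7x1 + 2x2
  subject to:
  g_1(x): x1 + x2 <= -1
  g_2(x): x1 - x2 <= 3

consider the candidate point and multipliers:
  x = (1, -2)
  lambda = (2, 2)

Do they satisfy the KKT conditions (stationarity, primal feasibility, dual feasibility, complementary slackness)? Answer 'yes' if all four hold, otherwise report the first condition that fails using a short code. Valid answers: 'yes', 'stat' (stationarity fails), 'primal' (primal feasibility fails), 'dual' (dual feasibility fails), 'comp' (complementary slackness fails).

Gradient of f: grad f(x) = Q x + c = (-4, 0)
Constraint values g_i(x) = a_i^T x - b_i:
  g_1((1, -2)) = 0
  g_2((1, -2)) = 0
Stationarity residual: grad f(x) + sum_i lambda_i a_i = (0, 0)
  -> stationarity OK
Primal feasibility (all g_i <= 0): OK
Dual feasibility (all lambda_i >= 0): OK
Complementary slackness (lambda_i * g_i(x) = 0 for all i): OK

Verdict: yes, KKT holds.

yes


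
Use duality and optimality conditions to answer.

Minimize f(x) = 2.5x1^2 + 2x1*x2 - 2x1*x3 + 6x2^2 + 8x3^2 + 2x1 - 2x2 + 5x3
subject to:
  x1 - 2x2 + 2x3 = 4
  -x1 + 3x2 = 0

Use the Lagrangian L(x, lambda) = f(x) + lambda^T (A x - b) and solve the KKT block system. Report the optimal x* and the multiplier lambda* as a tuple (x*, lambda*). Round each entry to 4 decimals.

Form the Lagrangian:
  L(x, lambda) = (1/2) x^T Q x + c^T x + lambda^T (A x - b)
Stationarity (grad_x L = 0): Q x + c + A^T lambda = 0.
Primal feasibility: A x = b.

This gives the KKT block system:
  [ Q   A^T ] [ x     ]   [-c ]
  [ A    0  ] [ lambda ] = [ b ]

Solving the linear system:
  x*      = (1.0063, 0.3354, 1.8323)
  lambda* = (-16.1519, -12.1139)
  f(x*)   = 37.5554

x* = (1.0063, 0.3354, 1.8323), lambda* = (-16.1519, -12.1139)


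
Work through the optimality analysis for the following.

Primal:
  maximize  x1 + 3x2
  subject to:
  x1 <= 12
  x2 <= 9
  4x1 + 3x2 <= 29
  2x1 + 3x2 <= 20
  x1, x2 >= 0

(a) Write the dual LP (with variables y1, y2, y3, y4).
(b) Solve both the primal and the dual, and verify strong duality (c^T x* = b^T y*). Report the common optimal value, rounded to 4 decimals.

The standard primal-dual pair for 'max c^T x s.t. A x <= b, x >= 0' is:
  Dual:  min b^T y  s.t.  A^T y >= c,  y >= 0.

So the dual LP is:
  minimize  12y1 + 9y2 + 29y3 + 20y4
  subject to:
    y1 + 4y3 + 2y4 >= 1
    y2 + 3y3 + 3y4 >= 3
    y1, y2, y3, y4 >= 0

Solving the primal: x* = (0, 6.6667).
  primal value c^T x* = 20.
Solving the dual: y* = (0, 0, 0, 1).
  dual value b^T y* = 20.
Strong duality: c^T x* = b^T y*. Confirmed.

20


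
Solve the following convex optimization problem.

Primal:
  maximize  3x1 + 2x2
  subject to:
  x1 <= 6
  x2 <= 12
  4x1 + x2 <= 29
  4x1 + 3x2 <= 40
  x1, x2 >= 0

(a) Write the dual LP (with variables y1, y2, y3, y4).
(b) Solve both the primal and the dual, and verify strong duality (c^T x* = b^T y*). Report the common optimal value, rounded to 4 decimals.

The standard primal-dual pair for 'max c^T x s.t. A x <= b, x >= 0' is:
  Dual:  min b^T y  s.t.  A^T y >= c,  y >= 0.

So the dual LP is:
  minimize  6y1 + 12y2 + 29y3 + 40y4
  subject to:
    y1 + 4y3 + 4y4 >= 3
    y2 + y3 + 3y4 >= 2
    y1, y2, y3, y4 >= 0

Solving the primal: x* = (5.875, 5.5).
  primal value c^T x* = 28.625.
Solving the dual: y* = (0, 0, 0.125, 0.625).
  dual value b^T y* = 28.625.
Strong duality: c^T x* = b^T y*. Confirmed.

28.625


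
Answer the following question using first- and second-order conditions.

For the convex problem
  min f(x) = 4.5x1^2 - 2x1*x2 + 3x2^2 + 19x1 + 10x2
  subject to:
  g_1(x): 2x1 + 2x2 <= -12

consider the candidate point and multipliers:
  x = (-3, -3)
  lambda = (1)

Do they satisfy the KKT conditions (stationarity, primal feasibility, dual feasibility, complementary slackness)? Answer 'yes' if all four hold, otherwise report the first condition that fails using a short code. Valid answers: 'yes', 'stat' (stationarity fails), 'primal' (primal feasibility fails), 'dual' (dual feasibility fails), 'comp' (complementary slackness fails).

Gradient of f: grad f(x) = Q x + c = (-2, -2)
Constraint values g_i(x) = a_i^T x - b_i:
  g_1((-3, -3)) = 0
Stationarity residual: grad f(x) + sum_i lambda_i a_i = (0, 0)
  -> stationarity OK
Primal feasibility (all g_i <= 0): OK
Dual feasibility (all lambda_i >= 0): OK
Complementary slackness (lambda_i * g_i(x) = 0 for all i): OK

Verdict: yes, KKT holds.

yes


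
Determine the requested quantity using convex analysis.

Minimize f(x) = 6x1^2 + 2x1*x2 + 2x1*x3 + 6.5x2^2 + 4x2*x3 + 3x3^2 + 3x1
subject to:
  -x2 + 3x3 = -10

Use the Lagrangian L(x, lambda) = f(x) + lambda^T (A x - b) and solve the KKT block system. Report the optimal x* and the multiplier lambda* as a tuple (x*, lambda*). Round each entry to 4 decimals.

Form the Lagrangian:
  L(x, lambda) = (1/2) x^T Q x + c^T x + lambda^T (A x - b)
Stationarity (grad_x L = 0): Q x + c + A^T lambda = 0.
Primal feasibility: A x = b.

This gives the KKT block system:
  [ Q   A^T ] [ x     ]   [-c ]
  [ A    0  ] [ lambda ] = [ b ]

Solving the linear system:
  x*      = (0.0347, 1.2188, -2.9271)
  lambda* = (4.2059)
  f(x*)   = 21.0815

x* = (0.0347, 1.2188, -2.9271), lambda* = (4.2059)


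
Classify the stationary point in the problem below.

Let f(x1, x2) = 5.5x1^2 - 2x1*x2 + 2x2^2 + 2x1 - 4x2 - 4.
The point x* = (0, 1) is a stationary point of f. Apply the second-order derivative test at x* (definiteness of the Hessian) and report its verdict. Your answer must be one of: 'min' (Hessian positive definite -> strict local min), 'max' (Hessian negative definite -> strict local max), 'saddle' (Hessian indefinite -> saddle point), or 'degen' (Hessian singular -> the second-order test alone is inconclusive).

Compute the Hessian H = grad^2 f:
  H = [[11, -2], [-2, 4]]
Verify stationarity: grad f(x*) = H x* + g = (0, 0).
Eigenvalues of H: 3.4689, 11.5311.
Both eigenvalues > 0, so H is positive definite -> x* is a strict local min.

min


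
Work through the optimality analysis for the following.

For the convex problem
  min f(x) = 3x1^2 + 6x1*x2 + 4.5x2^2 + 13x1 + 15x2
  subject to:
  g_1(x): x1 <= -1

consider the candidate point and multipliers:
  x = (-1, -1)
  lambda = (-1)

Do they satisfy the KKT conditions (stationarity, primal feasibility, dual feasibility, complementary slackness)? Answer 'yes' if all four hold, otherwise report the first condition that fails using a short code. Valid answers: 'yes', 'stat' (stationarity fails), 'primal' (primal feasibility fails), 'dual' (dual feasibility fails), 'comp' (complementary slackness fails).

Gradient of f: grad f(x) = Q x + c = (1, 0)
Constraint values g_i(x) = a_i^T x - b_i:
  g_1((-1, -1)) = 0
Stationarity residual: grad f(x) + sum_i lambda_i a_i = (0, 0)
  -> stationarity OK
Primal feasibility (all g_i <= 0): OK
Dual feasibility (all lambda_i >= 0): FAILS
Complementary slackness (lambda_i * g_i(x) = 0 for all i): OK

Verdict: the first failing condition is dual_feasibility -> dual.

dual


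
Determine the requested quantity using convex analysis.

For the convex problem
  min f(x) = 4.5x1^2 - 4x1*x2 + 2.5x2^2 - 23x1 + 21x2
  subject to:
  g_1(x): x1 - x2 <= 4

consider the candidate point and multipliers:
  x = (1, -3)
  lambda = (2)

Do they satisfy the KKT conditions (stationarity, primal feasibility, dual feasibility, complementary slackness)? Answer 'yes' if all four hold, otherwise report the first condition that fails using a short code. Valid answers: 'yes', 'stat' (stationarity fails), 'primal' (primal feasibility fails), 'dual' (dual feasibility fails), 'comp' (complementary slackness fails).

Gradient of f: grad f(x) = Q x + c = (-2, 2)
Constraint values g_i(x) = a_i^T x - b_i:
  g_1((1, -3)) = 0
Stationarity residual: grad f(x) + sum_i lambda_i a_i = (0, 0)
  -> stationarity OK
Primal feasibility (all g_i <= 0): OK
Dual feasibility (all lambda_i >= 0): OK
Complementary slackness (lambda_i * g_i(x) = 0 for all i): OK

Verdict: yes, KKT holds.

yes


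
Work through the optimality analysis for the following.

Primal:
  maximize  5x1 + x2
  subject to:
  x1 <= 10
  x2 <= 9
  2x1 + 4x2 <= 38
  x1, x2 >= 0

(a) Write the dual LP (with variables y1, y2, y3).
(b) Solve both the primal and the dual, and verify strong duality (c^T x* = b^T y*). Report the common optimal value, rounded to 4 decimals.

The standard primal-dual pair for 'max c^T x s.t. A x <= b, x >= 0' is:
  Dual:  min b^T y  s.t.  A^T y >= c,  y >= 0.

So the dual LP is:
  minimize  10y1 + 9y2 + 38y3
  subject to:
    y1 + 2y3 >= 5
    y2 + 4y3 >= 1
    y1, y2, y3 >= 0

Solving the primal: x* = (10, 4.5).
  primal value c^T x* = 54.5.
Solving the dual: y* = (4.5, 0, 0.25).
  dual value b^T y* = 54.5.
Strong duality: c^T x* = b^T y*. Confirmed.

54.5


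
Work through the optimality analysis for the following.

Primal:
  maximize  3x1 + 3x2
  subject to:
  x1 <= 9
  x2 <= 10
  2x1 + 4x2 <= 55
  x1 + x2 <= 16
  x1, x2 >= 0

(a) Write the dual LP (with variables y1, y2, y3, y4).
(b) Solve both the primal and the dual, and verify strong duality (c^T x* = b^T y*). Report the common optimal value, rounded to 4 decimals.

The standard primal-dual pair for 'max c^T x s.t. A x <= b, x >= 0' is:
  Dual:  min b^T y  s.t.  A^T y >= c,  y >= 0.

So the dual LP is:
  minimize  9y1 + 10y2 + 55y3 + 16y4
  subject to:
    y1 + 2y3 + y4 >= 3
    y2 + 4y3 + y4 >= 3
    y1, y2, y3, y4 >= 0

Solving the primal: x* = (9, 7).
  primal value c^T x* = 48.
Solving the dual: y* = (0, 0, 0, 3).
  dual value b^T y* = 48.
Strong duality: c^T x* = b^T y*. Confirmed.

48


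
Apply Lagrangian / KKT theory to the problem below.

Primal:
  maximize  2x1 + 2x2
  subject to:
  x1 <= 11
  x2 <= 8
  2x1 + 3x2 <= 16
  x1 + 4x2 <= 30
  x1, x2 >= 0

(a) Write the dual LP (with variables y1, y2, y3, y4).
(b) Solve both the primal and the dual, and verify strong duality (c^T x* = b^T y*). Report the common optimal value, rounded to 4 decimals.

The standard primal-dual pair for 'max c^T x s.t. A x <= b, x >= 0' is:
  Dual:  min b^T y  s.t.  A^T y >= c,  y >= 0.

So the dual LP is:
  minimize  11y1 + 8y2 + 16y3 + 30y4
  subject to:
    y1 + 2y3 + y4 >= 2
    y2 + 3y3 + 4y4 >= 2
    y1, y2, y3, y4 >= 0

Solving the primal: x* = (8, 0).
  primal value c^T x* = 16.
Solving the dual: y* = (0, 0, 1, 0).
  dual value b^T y* = 16.
Strong duality: c^T x* = b^T y*. Confirmed.

16


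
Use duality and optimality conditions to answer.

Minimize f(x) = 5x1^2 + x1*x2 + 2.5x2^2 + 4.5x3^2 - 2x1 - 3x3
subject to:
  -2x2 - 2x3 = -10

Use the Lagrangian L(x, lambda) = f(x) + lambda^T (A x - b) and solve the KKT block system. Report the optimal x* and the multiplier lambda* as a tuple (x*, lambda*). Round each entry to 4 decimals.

Form the Lagrangian:
  L(x, lambda) = (1/2) x^T Q x + c^T x + lambda^T (A x - b)
Stationarity (grad_x L = 0): Q x + c + A^T lambda = 0.
Primal feasibility: A x = b.

This gives the KKT block system:
  [ Q   A^T ] [ x     ]   [-c ]
  [ A    0  ] [ lambda ] = [ b ]

Solving the linear system:
  x*      = (-0.1007, 3.0072, 1.9928)
  lambda* = (7.4676)
  f(x*)   = 34.4496

x* = (-0.1007, 3.0072, 1.9928), lambda* = (7.4676)


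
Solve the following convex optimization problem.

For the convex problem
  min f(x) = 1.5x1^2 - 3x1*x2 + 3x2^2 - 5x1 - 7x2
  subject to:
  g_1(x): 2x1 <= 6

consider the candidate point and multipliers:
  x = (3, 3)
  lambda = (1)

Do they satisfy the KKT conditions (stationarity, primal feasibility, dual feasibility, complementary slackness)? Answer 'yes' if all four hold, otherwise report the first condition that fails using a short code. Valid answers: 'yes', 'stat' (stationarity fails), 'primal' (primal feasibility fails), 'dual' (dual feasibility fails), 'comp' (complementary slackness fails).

Gradient of f: grad f(x) = Q x + c = (-5, 2)
Constraint values g_i(x) = a_i^T x - b_i:
  g_1((3, 3)) = 0
Stationarity residual: grad f(x) + sum_i lambda_i a_i = (-3, 2)
  -> stationarity FAILS
Primal feasibility (all g_i <= 0): OK
Dual feasibility (all lambda_i >= 0): OK
Complementary slackness (lambda_i * g_i(x) = 0 for all i): OK

Verdict: the first failing condition is stationarity -> stat.

stat


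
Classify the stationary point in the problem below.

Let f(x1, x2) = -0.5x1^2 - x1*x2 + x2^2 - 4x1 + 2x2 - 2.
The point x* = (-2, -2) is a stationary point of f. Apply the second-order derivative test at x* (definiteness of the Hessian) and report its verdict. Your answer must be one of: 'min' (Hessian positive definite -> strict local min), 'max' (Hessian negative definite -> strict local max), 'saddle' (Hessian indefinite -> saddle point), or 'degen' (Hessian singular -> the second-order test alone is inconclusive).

Compute the Hessian H = grad^2 f:
  H = [[-1, -1], [-1, 2]]
Verify stationarity: grad f(x*) = H x* + g = (0, 0).
Eigenvalues of H: -1.3028, 2.3028.
Eigenvalues have mixed signs, so H is indefinite -> x* is a saddle point.

saddle


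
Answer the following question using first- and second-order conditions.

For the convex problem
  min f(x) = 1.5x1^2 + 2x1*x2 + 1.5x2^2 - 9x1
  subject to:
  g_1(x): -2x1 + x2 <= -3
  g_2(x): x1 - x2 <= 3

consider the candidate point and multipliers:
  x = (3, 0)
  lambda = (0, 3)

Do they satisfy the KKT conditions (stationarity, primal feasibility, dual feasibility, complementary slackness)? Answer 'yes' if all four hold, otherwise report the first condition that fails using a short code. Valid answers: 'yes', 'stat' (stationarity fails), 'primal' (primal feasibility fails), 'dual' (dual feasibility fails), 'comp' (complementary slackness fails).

Gradient of f: grad f(x) = Q x + c = (0, 6)
Constraint values g_i(x) = a_i^T x - b_i:
  g_1((3, 0)) = -3
  g_2((3, 0)) = 0
Stationarity residual: grad f(x) + sum_i lambda_i a_i = (3, 3)
  -> stationarity FAILS
Primal feasibility (all g_i <= 0): OK
Dual feasibility (all lambda_i >= 0): OK
Complementary slackness (lambda_i * g_i(x) = 0 for all i): OK

Verdict: the first failing condition is stationarity -> stat.

stat


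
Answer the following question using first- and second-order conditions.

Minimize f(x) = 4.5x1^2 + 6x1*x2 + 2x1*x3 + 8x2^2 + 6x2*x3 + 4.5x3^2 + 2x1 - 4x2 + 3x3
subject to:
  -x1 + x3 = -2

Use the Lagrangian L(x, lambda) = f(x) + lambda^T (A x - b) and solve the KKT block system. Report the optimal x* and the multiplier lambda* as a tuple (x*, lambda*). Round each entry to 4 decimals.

Form the Lagrangian:
  L(x, lambda) = (1/2) x^T Q x + c^T x + lambda^T (A x - b)
Stationarity (grad_x L = 0): Q x + c + A^T lambda = 0.
Primal feasibility: A x = b.

This gives the KKT block system:
  [ Q   A^T ] [ x     ]   [-c ]
  [ A    0  ] [ lambda ] = [ b ]

Solving the linear system:
  x*      = (0.3846, 0.7115, -1.6154)
  lambda* = (6.5)
  f(x*)   = 3.0385

x* = (0.3846, 0.7115, -1.6154), lambda* = (6.5)
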